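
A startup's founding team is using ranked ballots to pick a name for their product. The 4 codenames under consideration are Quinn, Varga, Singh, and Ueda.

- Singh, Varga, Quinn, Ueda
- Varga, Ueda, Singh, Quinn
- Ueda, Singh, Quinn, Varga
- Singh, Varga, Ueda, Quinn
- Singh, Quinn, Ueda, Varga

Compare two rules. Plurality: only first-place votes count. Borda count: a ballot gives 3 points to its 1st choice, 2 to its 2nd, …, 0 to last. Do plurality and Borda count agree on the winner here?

Yes

Plurality first-place counts: Quinn 0, Varga 1, Singh 3, Ueda 1 → Singh.
Borda totals: Quinn 4, Varga 7, Singh 12, Ueda 7 → Singh.
The two rules agree on Singh.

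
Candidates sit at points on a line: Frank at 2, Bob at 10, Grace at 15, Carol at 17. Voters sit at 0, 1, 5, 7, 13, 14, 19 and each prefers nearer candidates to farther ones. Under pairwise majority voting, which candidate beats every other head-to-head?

With single-peaked preferences on a line, the Condorcet winner is the candidate closest to the median voter.
The median voter (position 7) is closest to Bob at 10.
Check: Bob vs Frank — voters closer to Bob: 4 of 7.

Bob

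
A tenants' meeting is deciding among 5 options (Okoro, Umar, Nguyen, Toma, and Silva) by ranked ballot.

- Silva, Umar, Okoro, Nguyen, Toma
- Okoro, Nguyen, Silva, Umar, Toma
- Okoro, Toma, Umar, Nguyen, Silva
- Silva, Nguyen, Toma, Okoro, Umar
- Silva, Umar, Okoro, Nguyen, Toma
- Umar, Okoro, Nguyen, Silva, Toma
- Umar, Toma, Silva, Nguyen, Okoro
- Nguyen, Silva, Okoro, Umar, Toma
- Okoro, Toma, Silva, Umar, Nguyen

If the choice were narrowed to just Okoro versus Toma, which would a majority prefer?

Ballots ranking Okoro above Toma: 7.
Ballots ranking Toma above Okoro: 2.
Okoro wins the head-to-head, 7–2.

Okoro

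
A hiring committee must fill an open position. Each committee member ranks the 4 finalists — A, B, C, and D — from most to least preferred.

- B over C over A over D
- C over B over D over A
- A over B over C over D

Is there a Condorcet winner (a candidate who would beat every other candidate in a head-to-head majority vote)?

Yes

Head-to-head results (3 voters total):
A vs B: B wins 2–1.
A vs C: C wins 2–1.
A vs D: A wins 2–1.
B vs C: B wins 2–1.
B vs D: B wins 3–0.
C vs D: C wins 3–0.
B beats each rival — A (2–1), C (2–1), D (3–0) — so B is the Condorcet winner.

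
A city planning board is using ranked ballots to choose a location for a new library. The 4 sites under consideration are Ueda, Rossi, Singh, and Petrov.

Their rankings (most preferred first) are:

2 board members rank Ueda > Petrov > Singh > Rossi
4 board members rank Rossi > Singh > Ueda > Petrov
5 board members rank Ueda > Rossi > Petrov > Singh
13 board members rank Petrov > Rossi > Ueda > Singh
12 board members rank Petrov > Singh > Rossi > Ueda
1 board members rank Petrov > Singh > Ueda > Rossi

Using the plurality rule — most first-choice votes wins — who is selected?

Petrov

First-place vote totals:
  Ueda: 7
  Rossi: 4
  Singh: 0
  Petrov: 26
Petrov has the most first-place votes.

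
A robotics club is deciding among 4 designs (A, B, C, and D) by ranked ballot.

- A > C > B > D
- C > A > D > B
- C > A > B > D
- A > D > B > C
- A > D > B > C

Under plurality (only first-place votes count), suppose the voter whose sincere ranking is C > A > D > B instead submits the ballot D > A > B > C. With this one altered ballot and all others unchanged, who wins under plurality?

First-place totals with the altered ballot: A 3, B 0, C 1, D 1.
The winner is unchanged: still A.

A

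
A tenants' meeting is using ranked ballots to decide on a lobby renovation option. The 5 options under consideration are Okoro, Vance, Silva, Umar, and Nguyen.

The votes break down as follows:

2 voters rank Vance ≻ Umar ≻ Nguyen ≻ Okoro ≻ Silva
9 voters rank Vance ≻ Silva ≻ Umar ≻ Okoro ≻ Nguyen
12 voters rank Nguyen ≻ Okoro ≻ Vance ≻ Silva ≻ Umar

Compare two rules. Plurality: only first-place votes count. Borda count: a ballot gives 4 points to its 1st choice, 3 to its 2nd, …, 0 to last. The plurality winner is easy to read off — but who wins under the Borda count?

Plurality first-place counts: Okoro 0, Vance 11, Silva 0, Umar 0, Nguyen 12 → Nguyen.
Borda totals: Okoro 47, Vance 68, Silva 39, Umar 24, Nguyen 52 → Vance.

Vance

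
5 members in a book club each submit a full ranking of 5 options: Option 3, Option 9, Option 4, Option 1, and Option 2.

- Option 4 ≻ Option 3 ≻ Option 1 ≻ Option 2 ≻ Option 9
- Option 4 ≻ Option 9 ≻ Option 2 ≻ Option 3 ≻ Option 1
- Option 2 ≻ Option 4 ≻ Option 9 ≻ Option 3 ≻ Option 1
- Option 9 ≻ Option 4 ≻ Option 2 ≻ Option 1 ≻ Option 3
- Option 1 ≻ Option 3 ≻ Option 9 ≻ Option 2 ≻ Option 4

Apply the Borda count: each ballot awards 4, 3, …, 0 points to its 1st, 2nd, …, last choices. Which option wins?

Option 4

Borda scores:
  Option 3: 3 + 1 + 1 + 0 + 3 = 8
  Option 9: 0 + 3 + 2 + 4 + 2 = 11
  Option 4: 4 + 4 + 3 + 3 + 0 = 14
  Option 1: 2 + 0 + 0 + 1 + 4 = 7
  Option 2: 1 + 2 + 4 + 2 + 1 = 10
Option 4 has the highest total.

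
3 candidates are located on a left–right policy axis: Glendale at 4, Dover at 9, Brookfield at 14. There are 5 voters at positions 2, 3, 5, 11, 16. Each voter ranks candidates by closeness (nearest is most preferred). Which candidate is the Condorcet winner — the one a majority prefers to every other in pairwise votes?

Glendale

With single-peaked preferences on a line, the Condorcet winner is the candidate closest to the median voter.
The median voter (position 5) is closest to Glendale at 4.
Check: Glendale vs Dover — voters closer to Glendale: 3 of 5.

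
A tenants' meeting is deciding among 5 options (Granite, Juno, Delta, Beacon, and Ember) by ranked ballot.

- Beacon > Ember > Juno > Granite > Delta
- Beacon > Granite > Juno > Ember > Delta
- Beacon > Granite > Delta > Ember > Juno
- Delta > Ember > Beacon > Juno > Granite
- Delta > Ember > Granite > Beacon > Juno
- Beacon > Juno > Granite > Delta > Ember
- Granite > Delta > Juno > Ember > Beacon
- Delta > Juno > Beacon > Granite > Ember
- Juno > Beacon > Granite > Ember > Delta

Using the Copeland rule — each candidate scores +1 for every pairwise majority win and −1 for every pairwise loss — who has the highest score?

Pairwise results:
  Granite vs Juno: Juno wins 5–4.
  Granite vs Delta: Granite wins 6–3.
  Granite vs Beacon: Beacon wins 7–2.
  Granite vs Ember: Granite wins 6–3.
  Juno vs Delta: Delta wins 5–4.
  Juno vs Beacon: Beacon wins 6–3.
  Juno vs Ember: Juno wins 5–4.
  Delta vs Beacon: Beacon wins 5–4.
  Delta vs Ember: Delta wins 6–3.
  Beacon vs Ember: Beacon wins 6–3.
Copeland scores (wins − losses):
  Granite: 2 − 2 = 0
  Juno: 2 − 2 = 0
  Delta: 2 − 2 = 0
  Beacon: 4 − 0 = 4
  Ember: 0 − 4 = -4
Beacon has the best Copeland score.

Beacon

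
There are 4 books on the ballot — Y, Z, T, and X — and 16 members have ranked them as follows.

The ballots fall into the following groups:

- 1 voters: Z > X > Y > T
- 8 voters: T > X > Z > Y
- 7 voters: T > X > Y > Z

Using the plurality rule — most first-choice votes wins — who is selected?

T

First-place vote totals:
  Y: 0
  Z: 1
  T: 15
  X: 0
T has the most first-place votes.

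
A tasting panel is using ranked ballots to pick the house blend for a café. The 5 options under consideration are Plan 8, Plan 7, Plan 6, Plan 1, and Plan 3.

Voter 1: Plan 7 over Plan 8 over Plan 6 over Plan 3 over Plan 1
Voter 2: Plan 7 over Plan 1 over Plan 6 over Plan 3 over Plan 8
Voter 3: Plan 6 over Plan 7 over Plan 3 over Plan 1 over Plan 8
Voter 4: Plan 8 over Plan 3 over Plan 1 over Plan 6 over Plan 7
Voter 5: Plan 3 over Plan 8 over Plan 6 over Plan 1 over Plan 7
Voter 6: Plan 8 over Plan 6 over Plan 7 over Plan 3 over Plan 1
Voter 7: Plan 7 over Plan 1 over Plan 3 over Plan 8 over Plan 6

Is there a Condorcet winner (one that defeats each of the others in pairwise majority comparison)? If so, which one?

Head-to-head results (7 voters total):
Plan 8 vs Plan 7: Plan 7 wins 4–3.
Plan 8 vs Plan 6: Plan 8 wins 5–2.
Plan 8 vs Plan 1: Plan 8 wins 4–3.
Plan 8 vs Plan 3: Plan 3 wins 4–3.
Plan 7 vs Plan 6: Plan 6 wins 4–3.
Plan 7 vs Plan 1: Plan 7 wins 5–2.
Plan 7 vs Plan 3: Plan 7 wins 5–2.
Plan 6 vs Plan 1: Plan 6 wins 4–3.
Plan 6 vs Plan 3: Plan 6 wins 4–3.
Plan 1 vs Plan 3: Plan 3 wins 5–2.
No candidate beats all others: Plan 8 beats Plan 6 beats Plan 7 beats Plan 8, a majority cycle.

None — there is no Condorcet winner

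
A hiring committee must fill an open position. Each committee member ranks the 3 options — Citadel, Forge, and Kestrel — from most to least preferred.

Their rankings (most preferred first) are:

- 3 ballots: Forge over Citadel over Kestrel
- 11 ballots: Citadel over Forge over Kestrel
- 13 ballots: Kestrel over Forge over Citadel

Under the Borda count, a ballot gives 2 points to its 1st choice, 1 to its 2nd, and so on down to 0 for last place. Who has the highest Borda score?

Forge

Borda scores:
  Citadel: 3·1 + 11·2 + 13·0 = 25
  Forge: 3·2 + 11·1 + 13·1 = 30
  Kestrel: 3·0 + 11·0 + 13·2 = 26
Forge has the highest total.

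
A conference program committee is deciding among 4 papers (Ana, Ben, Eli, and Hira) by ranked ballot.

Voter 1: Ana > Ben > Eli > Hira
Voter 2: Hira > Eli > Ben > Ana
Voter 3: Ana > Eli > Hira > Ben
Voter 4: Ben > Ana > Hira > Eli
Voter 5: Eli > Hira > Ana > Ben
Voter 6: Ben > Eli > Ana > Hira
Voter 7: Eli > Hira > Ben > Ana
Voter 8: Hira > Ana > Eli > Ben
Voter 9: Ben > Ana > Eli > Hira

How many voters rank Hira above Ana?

Ballots ranking Hira above Ana: 4.
Ballots ranking Ana above Hira: 5.
So 4 of 9 voters prefer Hira to Ana.

4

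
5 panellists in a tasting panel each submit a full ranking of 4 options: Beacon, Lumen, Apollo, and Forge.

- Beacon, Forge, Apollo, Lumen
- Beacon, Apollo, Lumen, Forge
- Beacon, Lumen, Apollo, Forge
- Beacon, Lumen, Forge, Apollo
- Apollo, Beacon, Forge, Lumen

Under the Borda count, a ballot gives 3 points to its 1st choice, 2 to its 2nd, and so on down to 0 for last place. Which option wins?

Borda scores:
  Beacon: 3 + 3 + 3 + 3 + 2 = 14
  Lumen: 0 + 1 + 2 + 2 + 0 = 5
  Apollo: 1 + 2 + 1 + 0 + 3 = 7
  Forge: 2 + 0 + 0 + 1 + 1 = 4
Beacon has the highest total.

Beacon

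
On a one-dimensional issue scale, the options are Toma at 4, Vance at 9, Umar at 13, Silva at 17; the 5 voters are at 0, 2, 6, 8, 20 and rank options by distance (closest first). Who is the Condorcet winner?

With single-peaked preferences on a line, the Condorcet winner is the candidate closest to the median voter.
The median voter (position 6) is closest to Toma at 4.
Check: Toma vs Silva — voters closer to Toma: 4 of 5.

Toma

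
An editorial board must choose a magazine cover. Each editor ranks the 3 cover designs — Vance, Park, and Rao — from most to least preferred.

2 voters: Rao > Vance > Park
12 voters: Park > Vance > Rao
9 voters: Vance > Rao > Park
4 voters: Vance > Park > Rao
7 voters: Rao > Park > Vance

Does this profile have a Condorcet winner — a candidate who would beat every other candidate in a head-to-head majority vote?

No

Head-to-head results (34 voters total):
Vance vs Park: Park wins 19–15.
Vance vs Rao: Vance wins 25–9.
Park vs Rao: Rao wins 18–16.
No candidate beats all others: Vance beats Rao beats Park beats Vance, a majority cycle.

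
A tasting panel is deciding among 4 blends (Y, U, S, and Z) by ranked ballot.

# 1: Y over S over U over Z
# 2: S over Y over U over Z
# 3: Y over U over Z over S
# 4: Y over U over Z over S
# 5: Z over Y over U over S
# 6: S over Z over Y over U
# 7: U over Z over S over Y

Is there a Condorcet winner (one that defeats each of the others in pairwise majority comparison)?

Head-to-head results (7 voters total):
Y vs U: Y wins 6–1.
Y vs S: Y wins 4–3.
Y vs Z: Y wins 4–3.
U vs S: U wins 4–3.
U vs Z: U wins 5–2.
S vs Z: Z wins 4–3.
Y beats each rival — U (6–1), S (4–3), Z (4–3) — so Y is the Condorcet winner.

Yes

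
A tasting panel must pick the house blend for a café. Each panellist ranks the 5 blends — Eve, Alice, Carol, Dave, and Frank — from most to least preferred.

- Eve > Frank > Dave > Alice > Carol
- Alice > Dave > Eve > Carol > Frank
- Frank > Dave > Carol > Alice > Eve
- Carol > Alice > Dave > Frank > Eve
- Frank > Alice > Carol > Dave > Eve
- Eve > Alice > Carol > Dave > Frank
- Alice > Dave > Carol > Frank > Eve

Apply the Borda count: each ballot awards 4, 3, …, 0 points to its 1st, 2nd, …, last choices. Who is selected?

Borda scores:
  Eve: 4 + 2 + 0 + 0 + 0 + 4 + 0 = 10
  Alice: 1 + 4 + 1 + 3 + 3 + 3 + 4 = 19
  Carol: 0 + 1 + 2 + 4 + 2 + 2 + 2 = 13
  Dave: 2 + 3 + 3 + 2 + 1 + 1 + 3 = 15
  Frank: 3 + 0 + 4 + 1 + 4 + 0 + 1 = 13
Alice has the highest total.

Alice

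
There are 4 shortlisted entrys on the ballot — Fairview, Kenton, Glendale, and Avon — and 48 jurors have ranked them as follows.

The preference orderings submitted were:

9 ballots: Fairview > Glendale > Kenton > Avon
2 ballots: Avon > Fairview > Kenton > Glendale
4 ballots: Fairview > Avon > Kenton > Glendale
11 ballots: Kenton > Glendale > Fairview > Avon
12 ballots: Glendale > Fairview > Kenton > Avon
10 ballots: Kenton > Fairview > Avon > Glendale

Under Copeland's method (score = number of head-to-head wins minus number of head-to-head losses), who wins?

Fairview

Pairwise results:
  Fairview vs Kenton: Fairview wins 27–21.
  Fairview vs Glendale: Fairview wins 25–23.
  Fairview vs Avon: Fairview wins 46–2.
  Kenton vs Glendale: Kenton wins 27–21.
  Kenton vs Avon: Kenton wins 42–6.
  Glendale vs Avon: Glendale wins 32–16.
Copeland scores (wins − losses):
  Fairview: 3 − 0 = 3
  Kenton: 2 − 1 = 1
  Glendale: 1 − 2 = -1
  Avon: 0 − 3 = -3
Fairview has the best Copeland score.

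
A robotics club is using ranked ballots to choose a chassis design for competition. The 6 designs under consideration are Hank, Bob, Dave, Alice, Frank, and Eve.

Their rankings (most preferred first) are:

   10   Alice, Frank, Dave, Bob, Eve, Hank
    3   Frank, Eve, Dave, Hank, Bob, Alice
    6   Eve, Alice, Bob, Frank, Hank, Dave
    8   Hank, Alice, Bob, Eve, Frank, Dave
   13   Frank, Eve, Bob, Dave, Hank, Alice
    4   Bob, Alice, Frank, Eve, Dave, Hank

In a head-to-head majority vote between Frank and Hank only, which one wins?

Frank

Ballots ranking Frank above Hank: 10+3+6+13+4 = 36.
Ballots ranking Hank above Frank: 8.
Frank wins the head-to-head, 36–8.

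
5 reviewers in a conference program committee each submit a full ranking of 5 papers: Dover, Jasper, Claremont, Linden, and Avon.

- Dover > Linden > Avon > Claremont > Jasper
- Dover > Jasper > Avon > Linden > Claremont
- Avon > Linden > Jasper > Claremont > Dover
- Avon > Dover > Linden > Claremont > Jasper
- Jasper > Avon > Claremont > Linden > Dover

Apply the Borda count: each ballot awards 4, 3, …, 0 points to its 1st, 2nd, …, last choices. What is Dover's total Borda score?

Borda scores:
  Dover: 4 + 4 + 0 + 3 + 0 = 11
  Jasper: 0 + 3 + 2 + 0 + 4 = 9
  Claremont: 1 + 0 + 1 + 1 + 2 = 5
  Linden: 3 + 1 + 3 + 2 + 1 = 10
  Avon: 2 + 2 + 4 + 4 + 3 = 15

11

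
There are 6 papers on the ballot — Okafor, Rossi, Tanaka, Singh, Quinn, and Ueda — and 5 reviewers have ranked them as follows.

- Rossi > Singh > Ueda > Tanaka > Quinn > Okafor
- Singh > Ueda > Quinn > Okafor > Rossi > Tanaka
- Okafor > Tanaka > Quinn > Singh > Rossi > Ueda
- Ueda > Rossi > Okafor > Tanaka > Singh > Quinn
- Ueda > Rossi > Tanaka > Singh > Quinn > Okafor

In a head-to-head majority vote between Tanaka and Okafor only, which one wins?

Okafor

Ballots ranking Tanaka above Okafor: 2.
Ballots ranking Okafor above Tanaka: 3.
Okafor wins the head-to-head, 3–2.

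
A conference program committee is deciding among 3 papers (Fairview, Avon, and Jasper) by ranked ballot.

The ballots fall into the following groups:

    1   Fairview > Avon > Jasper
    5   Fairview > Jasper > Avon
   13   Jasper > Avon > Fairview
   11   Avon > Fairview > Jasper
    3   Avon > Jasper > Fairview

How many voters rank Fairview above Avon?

6

Ballots ranking Fairview above Avon: 1+5 = 6.
Ballots ranking Avon above Fairview: 13+11+3 = 27.
So 6 of 33 voters prefer Fairview to Avon.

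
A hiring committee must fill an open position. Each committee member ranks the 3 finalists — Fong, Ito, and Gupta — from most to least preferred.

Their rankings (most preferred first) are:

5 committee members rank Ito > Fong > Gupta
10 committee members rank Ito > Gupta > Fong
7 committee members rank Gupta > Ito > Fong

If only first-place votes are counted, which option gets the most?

First-place vote totals:
  Fong: 0
  Ito: 15
  Gupta: 7
Ito has the most first-place votes.

Ito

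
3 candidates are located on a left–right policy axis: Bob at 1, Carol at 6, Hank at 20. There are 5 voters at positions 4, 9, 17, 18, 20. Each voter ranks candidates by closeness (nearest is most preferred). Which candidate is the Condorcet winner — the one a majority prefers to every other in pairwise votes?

With single-peaked preferences on a line, the Condorcet winner is the candidate closest to the median voter.
The median voter (position 17) is closest to Hank at 20.
Check: Hank vs Bob — voters closer to Hank: 3 of 5.

Hank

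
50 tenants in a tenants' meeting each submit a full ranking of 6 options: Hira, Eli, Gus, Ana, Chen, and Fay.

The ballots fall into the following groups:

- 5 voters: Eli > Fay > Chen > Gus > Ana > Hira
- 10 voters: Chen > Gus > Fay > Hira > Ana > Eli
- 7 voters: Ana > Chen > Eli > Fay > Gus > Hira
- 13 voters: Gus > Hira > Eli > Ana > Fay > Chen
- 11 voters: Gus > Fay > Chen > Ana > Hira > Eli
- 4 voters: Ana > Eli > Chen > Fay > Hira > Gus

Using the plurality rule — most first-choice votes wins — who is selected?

First-place vote totals:
  Hira: 0
  Eli: 5
  Gus: 24
  Ana: 11
  Chen: 10
  Fay: 0
Gus has the most first-place votes.

Gus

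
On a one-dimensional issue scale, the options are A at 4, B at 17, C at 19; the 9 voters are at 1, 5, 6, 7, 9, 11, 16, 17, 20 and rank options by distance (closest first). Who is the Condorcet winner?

A

With single-peaked preferences on a line, the Condorcet winner is the candidate closest to the median voter.
The median voter (position 9) is closest to A at 4.
Check: A vs B — voters closer to A: 5 of 9.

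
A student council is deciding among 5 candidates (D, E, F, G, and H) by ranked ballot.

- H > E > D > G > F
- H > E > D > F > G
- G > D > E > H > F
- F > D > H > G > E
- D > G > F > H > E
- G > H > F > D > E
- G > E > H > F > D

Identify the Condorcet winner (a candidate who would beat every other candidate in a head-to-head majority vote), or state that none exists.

Head-to-head results (7 voters total):
D vs E: D wins 4–3.
D vs F: D wins 4–3.
D vs G: D wins 4–3.
D vs H: H wins 4–3.
E vs F: E wins 4–3.
E vs G: G wins 5–2.
E vs H: H wins 5–2.
F vs G: G wins 5–2.
F vs H: H wins 5–2.
G vs H: G wins 4–3.
No candidate beats all others: D beats G beats H beats D, a majority cycle.

There is no Condorcet winner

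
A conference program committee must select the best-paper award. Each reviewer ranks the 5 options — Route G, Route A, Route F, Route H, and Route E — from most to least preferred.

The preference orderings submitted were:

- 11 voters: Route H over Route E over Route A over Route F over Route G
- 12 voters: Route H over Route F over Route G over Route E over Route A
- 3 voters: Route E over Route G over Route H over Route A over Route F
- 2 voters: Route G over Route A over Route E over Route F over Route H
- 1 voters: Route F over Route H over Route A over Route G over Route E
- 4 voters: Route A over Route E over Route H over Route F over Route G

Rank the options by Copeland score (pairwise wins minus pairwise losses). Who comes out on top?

Route H

Pairwise results:
  Route G vs Route A: Route G wins 17–16.
  Route G vs Route F: Route F wins 28–5.
  Route G vs Route H: Route H wins 28–5.
  Route G vs Route E: Route E wins 18–15.
  Route A vs Route F: Route A wins 20–13.
  Route A vs Route H: Route H wins 27–6.
  Route A vs Route E: Route E wins 26–7.
  Route F vs Route H: Route H wins 30–3.
  Route F vs Route E: Route E wins 20–13.
  Route H vs Route E: Route H wins 24–9.
Copeland scores (wins − losses):
  Route G: 1 − 3 = -2
  Route A: 1 − 3 = -2
  Route F: 1 − 3 = -2
  Route H: 4 − 0 = 4
  Route E: 3 − 1 = 2
Route H has the best Copeland score.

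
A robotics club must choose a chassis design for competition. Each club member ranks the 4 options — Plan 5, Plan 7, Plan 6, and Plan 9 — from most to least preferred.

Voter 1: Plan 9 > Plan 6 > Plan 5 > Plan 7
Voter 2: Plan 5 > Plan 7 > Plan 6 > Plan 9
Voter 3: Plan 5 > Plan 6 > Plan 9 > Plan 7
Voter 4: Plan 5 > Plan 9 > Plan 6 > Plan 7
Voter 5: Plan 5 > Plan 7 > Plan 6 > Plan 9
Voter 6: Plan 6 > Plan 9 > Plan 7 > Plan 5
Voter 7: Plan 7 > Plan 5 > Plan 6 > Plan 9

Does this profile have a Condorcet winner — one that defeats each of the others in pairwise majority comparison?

Yes

Head-to-head results (7 voters total):
Plan 5 vs Plan 7: Plan 5 wins 5–2.
Plan 5 vs Plan 6: Plan 5 wins 5–2.
Plan 5 vs Plan 9: Plan 5 wins 5–2.
Plan 7 vs Plan 6: Plan 6 wins 4–3.
Plan 7 vs Plan 9: Plan 9 wins 4–3.
Plan 6 vs Plan 9: Plan 6 wins 5–2.
Plan 5 beats each rival — Plan 7 (5–2), Plan 6 (5–2), Plan 9 (5–2) — so Plan 5 is the Condorcet winner.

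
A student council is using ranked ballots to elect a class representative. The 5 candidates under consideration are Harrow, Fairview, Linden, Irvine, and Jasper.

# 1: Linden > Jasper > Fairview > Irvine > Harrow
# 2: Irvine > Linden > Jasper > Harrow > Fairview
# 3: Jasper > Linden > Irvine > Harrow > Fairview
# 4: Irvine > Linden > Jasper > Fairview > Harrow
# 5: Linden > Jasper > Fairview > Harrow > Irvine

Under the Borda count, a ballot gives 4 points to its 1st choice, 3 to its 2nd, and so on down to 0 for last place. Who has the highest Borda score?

Linden

Borda scores:
  Harrow: 0 + 1 + 1 + 0 + 1 = 3
  Fairview: 2 + 0 + 0 + 1 + 2 = 5
  Linden: 4 + 3 + 3 + 3 + 4 = 17
  Irvine: 1 + 4 + 2 + 4 + 0 = 11
  Jasper: 3 + 2 + 4 + 2 + 3 = 14
Linden has the highest total.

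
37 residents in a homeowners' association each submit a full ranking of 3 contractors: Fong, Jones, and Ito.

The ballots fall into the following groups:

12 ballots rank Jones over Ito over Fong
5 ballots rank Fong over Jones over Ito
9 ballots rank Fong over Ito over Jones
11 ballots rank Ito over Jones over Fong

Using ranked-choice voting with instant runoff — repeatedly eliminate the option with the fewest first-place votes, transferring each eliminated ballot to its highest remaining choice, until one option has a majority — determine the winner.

Round 1: Fong 14, Jones 12, Ito 11. Ito has the fewest and is eliminated.
Round 2: Jones 23, Fong 14. Jones has a majority.

Jones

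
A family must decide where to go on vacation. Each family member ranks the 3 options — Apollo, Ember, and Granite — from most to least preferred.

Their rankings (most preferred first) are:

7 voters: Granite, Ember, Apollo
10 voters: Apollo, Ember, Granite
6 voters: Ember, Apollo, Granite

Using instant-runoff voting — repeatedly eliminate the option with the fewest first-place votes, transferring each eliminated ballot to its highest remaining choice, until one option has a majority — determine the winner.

Round 1: Apollo 10, Granite 7, Ember 6. Ember has the fewest and is eliminated.
Round 2: Apollo 16, Granite 7. Apollo has a majority.

Apollo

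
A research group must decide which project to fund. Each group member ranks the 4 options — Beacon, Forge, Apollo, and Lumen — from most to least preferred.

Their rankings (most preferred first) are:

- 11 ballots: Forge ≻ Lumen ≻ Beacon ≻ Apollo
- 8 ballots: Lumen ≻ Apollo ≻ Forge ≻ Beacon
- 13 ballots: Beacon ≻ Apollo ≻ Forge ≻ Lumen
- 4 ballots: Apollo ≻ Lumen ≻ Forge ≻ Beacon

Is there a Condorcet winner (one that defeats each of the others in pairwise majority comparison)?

Head-to-head results (36 voters total):
Beacon vs Forge: Forge wins 23–13.
Beacon vs Apollo: Beacon wins 24–12.
Beacon vs Lumen: Lumen wins 23–13.
Forge vs Apollo: Apollo wins 25–11.
Forge vs Lumen: Forge wins 24–12.
Apollo vs Lumen: Lumen wins 19–17.
No candidate beats all others: Beacon beats Apollo beats Forge beats Beacon, a majority cycle.

No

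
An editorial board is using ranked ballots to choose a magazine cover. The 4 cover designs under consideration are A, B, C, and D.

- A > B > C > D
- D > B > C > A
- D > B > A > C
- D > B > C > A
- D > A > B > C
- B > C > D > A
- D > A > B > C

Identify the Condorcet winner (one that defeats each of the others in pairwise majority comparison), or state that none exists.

Head-to-head results (7 voters total):
A vs B: B wins 4–3.
A vs C: A wins 4–3.
A vs D: D wins 6–1.
B vs C: B wins 7–0.
B vs D: D wins 5–2.
C vs D: D wins 5–2.
D beats each rival — A (6–1), B (5–2), C (5–2) — so D is the Condorcet winner.

D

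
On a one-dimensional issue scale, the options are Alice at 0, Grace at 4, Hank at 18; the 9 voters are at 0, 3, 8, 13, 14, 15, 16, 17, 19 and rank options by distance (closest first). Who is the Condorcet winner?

With single-peaked preferences on a line, the Condorcet winner is the candidate closest to the median voter.
The median voter (position 14) is closest to Hank at 18.
Check: Hank vs Alice — voters closer to Hank: 6 of 9.

Hank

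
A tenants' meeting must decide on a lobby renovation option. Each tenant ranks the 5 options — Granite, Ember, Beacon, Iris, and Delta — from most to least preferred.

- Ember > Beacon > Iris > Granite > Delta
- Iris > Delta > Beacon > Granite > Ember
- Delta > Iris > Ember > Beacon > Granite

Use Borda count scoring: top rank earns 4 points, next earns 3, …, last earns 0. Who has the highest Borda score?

Borda scores:
  Granite: 1 + 1 + 0 = 2
  Ember: 4 + 0 + 2 = 6
  Beacon: 3 + 2 + 1 = 6
  Iris: 2 + 4 + 3 = 9
  Delta: 0 + 3 + 4 = 7
Iris has the highest total.

Iris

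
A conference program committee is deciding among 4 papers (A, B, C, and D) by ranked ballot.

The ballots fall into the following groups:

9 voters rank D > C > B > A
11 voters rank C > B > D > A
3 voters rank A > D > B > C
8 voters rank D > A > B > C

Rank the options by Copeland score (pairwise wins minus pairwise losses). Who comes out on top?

Pairwise results:
  A vs B: B wins 20–11.
  A vs C: C wins 20–11.
  A vs D: D wins 28–3.
  B vs C: C wins 20–11.
  B vs D: D wins 20–11.
  C vs D: D wins 20–11.
Copeland scores (wins − losses):
  A: 0 − 3 = -3
  B: 1 − 2 = -1
  C: 2 − 1 = 1
  D: 3 − 0 = 3
D has the best Copeland score.

D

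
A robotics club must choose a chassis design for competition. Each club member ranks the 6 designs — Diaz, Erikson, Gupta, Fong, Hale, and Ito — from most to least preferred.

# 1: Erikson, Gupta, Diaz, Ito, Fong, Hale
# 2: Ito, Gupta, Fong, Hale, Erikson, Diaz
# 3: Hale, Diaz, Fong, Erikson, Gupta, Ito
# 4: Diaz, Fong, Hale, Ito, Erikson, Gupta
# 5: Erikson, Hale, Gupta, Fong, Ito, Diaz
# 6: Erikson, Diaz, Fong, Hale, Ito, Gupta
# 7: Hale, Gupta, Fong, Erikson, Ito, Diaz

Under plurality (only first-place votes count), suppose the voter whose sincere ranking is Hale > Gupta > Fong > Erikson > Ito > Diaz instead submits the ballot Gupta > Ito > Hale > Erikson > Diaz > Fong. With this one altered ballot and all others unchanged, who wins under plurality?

First-place totals with the altered ballot: Diaz 1, Erikson 3, Gupta 1, Fong 0, Hale 1, Ito 1.
The winner is unchanged: still Erikson.

Erikson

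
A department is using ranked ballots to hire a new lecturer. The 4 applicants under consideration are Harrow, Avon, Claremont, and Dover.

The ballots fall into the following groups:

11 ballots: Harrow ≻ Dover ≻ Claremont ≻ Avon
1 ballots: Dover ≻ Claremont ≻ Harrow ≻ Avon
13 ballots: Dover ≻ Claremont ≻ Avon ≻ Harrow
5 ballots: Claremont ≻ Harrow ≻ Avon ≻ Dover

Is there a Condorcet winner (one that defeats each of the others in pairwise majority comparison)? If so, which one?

Head-to-head results (30 voters total):
Harrow vs Avon: Harrow wins 17–13.
Harrow vs Claremont: Claremont wins 19–11.
Harrow vs Dover: Harrow wins 16–14.
Avon vs Claremont: Claremont wins 30–0.
Avon vs Dover: Dover wins 25–5.
Claremont vs Dover: Dover wins 25–5.
No candidate beats all others: Harrow beats Dover beats Claremont beats Harrow, a majority cycle.

No Condorcet winner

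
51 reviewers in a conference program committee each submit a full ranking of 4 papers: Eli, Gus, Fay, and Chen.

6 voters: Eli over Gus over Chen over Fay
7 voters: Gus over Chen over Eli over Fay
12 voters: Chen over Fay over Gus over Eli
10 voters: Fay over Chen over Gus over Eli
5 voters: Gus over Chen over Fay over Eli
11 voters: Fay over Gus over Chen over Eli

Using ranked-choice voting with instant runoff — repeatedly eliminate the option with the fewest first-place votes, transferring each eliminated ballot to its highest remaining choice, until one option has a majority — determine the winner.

Round 1: Fay 21, Gus 12, Chen 12, Eli 6. Eli has the fewest and is eliminated.
Round 2: Fay 21, Gus 18, Chen 12. Chen has the fewest and is eliminated.
Round 3: Fay 33, Gus 18. Fay has a majority.

Fay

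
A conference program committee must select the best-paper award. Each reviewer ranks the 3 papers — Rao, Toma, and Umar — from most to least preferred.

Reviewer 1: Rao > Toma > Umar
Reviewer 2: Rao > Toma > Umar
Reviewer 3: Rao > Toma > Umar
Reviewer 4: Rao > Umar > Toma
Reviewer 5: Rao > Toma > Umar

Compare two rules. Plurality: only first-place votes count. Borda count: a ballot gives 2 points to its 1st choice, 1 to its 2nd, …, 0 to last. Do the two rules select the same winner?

Yes

Plurality first-place counts: Rao 5, Toma 0, Umar 0 → Rao.
Borda totals: Rao 10, Toma 4, Umar 1 → Rao.
The two rules agree on Rao.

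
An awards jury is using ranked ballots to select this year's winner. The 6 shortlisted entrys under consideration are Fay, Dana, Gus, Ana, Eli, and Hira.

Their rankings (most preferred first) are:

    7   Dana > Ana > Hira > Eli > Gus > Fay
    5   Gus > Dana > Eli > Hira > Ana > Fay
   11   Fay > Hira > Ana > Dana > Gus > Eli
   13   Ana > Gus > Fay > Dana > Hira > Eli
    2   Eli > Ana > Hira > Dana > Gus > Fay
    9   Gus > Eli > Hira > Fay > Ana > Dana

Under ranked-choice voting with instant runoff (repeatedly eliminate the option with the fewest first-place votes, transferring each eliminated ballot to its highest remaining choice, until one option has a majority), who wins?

Round 1: Gus 14, Ana 13, Fay 11, Dana 7, Eli 2, Hira 0. Hira has the fewest and is eliminated.
Round 2: Gus 14, Ana 13, Fay 11, Dana 7, Eli 2. Eli has the fewest and is eliminated.
Round 3: Ana 15, Gus 14, Fay 11, Dana 7. Dana has the fewest and is eliminated.
Round 4: Ana 22, Gus 14, Fay 11. Fay has the fewest and is eliminated.
Round 5: Ana 33, Gus 14. Ana has a majority.

Ana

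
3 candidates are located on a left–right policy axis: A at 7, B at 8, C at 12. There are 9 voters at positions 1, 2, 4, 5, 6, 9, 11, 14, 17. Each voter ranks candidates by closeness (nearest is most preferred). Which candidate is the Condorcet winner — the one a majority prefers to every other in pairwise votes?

A

With single-peaked preferences on a line, the Condorcet winner is the candidate closest to the median voter.
The median voter (position 6) is closest to A at 7.
Check: A vs C — voters closer to A: 6 of 9.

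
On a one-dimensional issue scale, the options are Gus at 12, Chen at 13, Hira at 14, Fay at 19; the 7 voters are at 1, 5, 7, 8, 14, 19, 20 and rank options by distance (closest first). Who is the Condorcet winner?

With single-peaked preferences on a line, the Condorcet winner is the candidate closest to the median voter.
The median voter (position 8) is closest to Gus at 12.
Check: Gus vs Chen — voters closer to Gus: 4 of 7.

Gus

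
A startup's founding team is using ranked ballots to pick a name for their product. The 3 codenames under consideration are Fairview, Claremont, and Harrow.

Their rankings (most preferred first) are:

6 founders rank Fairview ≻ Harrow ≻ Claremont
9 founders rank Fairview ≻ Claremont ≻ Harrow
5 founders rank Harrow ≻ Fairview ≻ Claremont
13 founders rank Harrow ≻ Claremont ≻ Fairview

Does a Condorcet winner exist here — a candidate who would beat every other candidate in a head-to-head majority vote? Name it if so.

Harrow

Head-to-head results (33 voters total):
Fairview vs Claremont: Fairview wins 20–13.
Fairview vs Harrow: Harrow wins 18–15.
Claremont vs Harrow: Harrow wins 24–9.
Harrow beats each rival — Fairview (18–15), Claremont (24–9) — so Harrow is the Condorcet winner.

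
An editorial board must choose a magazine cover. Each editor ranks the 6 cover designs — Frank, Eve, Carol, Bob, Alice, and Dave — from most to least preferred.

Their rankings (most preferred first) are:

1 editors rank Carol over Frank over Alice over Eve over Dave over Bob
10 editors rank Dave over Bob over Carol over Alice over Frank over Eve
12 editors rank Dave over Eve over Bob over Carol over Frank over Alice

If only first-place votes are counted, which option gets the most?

Dave

First-place vote totals:
  Frank: 0
  Eve: 0
  Carol: 1
  Bob: 0
  Alice: 0
  Dave: 22
Dave has the most first-place votes.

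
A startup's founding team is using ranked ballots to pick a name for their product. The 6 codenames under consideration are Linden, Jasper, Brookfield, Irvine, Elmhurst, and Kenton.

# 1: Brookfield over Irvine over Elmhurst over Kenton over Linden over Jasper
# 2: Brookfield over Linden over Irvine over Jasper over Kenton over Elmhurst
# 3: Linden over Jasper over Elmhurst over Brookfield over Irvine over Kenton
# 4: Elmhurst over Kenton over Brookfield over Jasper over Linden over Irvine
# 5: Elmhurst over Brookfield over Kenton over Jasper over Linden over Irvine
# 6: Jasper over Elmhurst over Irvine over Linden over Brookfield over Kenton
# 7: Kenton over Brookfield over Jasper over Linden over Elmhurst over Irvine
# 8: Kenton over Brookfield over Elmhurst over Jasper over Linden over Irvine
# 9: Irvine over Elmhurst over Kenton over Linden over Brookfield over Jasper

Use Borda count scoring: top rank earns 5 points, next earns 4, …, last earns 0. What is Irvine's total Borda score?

16

Borda scores:
  Linden: 1 + 4 + 5 + 1 + 1 + 2 + 2 + 1 + 2 = 19
  Jasper: 0 + 2 + 4 + 2 + 2 + 5 + 3 + 2 + 0 = 20
  Brookfield: 5 + 5 + 2 + 3 + 4 + 1 + 4 + 4 + 1 = 29
  Irvine: 4 + 3 + 1 + 0 + 0 + 3 + 0 + 0 + 5 = 16
  Elmhurst: 3 + 0 + 3 + 5 + 5 + 4 + 1 + 3 + 4 = 28
  Kenton: 2 + 1 + 0 + 4 + 3 + 0 + 5 + 5 + 3 = 23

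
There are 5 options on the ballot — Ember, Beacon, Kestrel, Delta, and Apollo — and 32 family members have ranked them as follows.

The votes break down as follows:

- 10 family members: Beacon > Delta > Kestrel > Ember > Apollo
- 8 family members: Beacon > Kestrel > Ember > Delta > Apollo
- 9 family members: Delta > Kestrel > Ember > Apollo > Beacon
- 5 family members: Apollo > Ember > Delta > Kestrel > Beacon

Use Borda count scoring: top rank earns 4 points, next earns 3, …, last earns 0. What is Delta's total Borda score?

84

Borda scores:
  Ember: 10·1 + 8·2 + 9·2 + 5·3 = 59
  Beacon: 10·4 + 8·4 + 9·0 + 5·0 = 72
  Kestrel: 10·2 + 8·3 + 9·3 + 5·1 = 76
  Delta: 10·3 + 8·1 + 9·4 + 5·2 = 84
  Apollo: 10·0 + 8·0 + 9·1 + 5·4 = 29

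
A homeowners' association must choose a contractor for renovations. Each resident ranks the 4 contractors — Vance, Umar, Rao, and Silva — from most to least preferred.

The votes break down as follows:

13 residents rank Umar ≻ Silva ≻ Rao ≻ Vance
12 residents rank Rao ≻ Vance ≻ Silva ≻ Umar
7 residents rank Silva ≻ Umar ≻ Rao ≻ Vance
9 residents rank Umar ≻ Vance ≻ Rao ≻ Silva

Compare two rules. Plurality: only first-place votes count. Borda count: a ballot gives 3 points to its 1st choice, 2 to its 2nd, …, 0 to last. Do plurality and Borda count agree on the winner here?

Plurality first-place counts: Vance 0, Umar 22, Rao 12, Silva 7 → Umar.
Borda totals: Vance 42, Umar 80, Rao 65, Silva 59 → Umar.
The two rules agree on Umar.

Yes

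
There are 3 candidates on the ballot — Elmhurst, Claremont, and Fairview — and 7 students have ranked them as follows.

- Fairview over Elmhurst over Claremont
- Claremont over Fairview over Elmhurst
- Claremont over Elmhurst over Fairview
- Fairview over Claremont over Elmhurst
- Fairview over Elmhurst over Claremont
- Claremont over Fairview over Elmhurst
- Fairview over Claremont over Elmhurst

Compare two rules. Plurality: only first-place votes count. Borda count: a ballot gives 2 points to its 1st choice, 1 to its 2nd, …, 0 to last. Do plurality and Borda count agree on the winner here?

Plurality first-place counts: Elmhurst 0, Claremont 3, Fairview 4 → Fairview.
Borda totals: Elmhurst 3, Claremont 8, Fairview 10 → Fairview.
The two rules agree on Fairview.

Yes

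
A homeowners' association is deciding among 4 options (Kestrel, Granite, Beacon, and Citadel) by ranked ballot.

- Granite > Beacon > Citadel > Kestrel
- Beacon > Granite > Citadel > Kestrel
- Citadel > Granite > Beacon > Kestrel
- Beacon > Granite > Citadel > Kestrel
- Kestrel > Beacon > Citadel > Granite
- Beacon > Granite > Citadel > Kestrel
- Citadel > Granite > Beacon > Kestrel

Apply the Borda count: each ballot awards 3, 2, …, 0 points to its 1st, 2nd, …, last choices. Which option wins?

Borda scores:
  Kestrel: 0 + 0 + 0 + 0 + 3 + 0 + 0 = 3
  Granite: 3 + 2 + 2 + 2 + 0 + 2 + 2 = 13
  Beacon: 2 + 3 + 1 + 3 + 2 + 3 + 1 = 15
  Citadel: 1 + 1 + 3 + 1 + 1 + 1 + 3 = 11
Beacon has the highest total.

Beacon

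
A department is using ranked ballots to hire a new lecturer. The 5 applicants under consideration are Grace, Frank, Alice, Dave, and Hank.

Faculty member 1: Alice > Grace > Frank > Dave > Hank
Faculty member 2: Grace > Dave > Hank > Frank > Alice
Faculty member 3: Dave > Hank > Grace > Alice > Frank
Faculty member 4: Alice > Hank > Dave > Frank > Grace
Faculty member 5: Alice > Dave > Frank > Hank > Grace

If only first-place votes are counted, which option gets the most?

Alice

First-place vote totals:
  Grace: 1
  Frank: 0
  Alice: 3
  Dave: 1
  Hank: 0
Alice has the most first-place votes.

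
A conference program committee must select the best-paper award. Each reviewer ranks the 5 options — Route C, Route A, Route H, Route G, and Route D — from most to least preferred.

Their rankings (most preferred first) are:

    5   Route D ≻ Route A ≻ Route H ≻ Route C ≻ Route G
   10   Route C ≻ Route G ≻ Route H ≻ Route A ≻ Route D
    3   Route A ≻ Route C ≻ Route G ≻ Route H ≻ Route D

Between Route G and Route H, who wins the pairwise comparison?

Ballots ranking Route G above Route H: 10+3 = 13.
Ballots ranking Route H above Route G: 5.
Route G wins the head-to-head, 13–5.

Route G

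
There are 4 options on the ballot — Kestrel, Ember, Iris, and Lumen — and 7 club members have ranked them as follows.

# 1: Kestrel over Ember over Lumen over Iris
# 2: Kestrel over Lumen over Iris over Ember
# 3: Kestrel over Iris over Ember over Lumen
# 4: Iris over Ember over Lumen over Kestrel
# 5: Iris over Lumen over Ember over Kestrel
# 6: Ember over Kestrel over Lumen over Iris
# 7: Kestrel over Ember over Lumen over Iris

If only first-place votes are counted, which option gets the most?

Kestrel

First-place vote totals:
  Kestrel: 4
  Ember: 1
  Iris: 2
  Lumen: 0
Kestrel has the most first-place votes.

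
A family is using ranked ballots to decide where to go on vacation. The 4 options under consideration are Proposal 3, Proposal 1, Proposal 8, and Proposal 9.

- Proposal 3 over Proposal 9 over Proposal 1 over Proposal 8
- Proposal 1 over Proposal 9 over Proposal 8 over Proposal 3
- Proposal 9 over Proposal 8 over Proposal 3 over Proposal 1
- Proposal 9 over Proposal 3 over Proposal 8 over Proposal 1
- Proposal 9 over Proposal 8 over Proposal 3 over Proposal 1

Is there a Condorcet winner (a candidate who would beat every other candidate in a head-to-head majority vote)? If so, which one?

Proposal 9

Head-to-head results (5 voters total):
Proposal 3 vs Proposal 1: Proposal 3 wins 4–1.
Proposal 3 vs Proposal 8: Proposal 8 wins 3–2.
Proposal 3 vs Proposal 9: Proposal 9 wins 4–1.
Proposal 1 vs Proposal 8: Proposal 8 wins 3–2.
Proposal 1 vs Proposal 9: Proposal 9 wins 4–1.
Proposal 8 vs Proposal 9: Proposal 9 wins 5–0.
Proposal 9 beats each rival — Proposal 3 (4–1), Proposal 1 (4–1), Proposal 8 (5–0) — so Proposal 9 is the Condorcet winner.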